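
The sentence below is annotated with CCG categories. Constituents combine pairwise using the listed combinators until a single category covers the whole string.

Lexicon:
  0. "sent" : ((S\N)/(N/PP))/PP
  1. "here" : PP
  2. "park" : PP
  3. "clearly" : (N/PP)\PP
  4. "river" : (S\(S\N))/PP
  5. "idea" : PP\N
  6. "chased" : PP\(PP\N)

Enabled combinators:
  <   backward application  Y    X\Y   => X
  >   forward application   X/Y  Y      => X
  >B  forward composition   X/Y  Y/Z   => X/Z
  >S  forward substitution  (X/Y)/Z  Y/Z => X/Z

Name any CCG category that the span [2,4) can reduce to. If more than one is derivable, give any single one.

[0,7] S   <
  [0,4] S\N   >
    [0,2] (S\N)/(N/PP)   >
      [0,1] "sent" : ((S\N)/(N/PP))/PP
      [1,2] "here" : PP
    [2,4] N/PP   <
      [2,3] "park" : PP
      [3,4] "clearly" : (N/PP)\PP
  [4,7] S\(S\N)   >
    [4,5] "river" : (S\(S\N))/PP
    [5,7] PP   <
      [5,6] "idea" : PP\N
      [6,7] "chased" : PP\(PP\N)

N/PP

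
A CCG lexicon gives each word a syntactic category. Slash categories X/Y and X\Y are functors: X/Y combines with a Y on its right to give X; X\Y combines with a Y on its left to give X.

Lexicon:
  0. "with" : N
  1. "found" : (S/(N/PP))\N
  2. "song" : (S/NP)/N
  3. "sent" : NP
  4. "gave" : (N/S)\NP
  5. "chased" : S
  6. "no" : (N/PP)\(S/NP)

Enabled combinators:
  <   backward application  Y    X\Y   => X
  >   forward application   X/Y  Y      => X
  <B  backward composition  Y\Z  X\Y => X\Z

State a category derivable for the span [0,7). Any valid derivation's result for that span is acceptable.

S

[0,7] S   >
  [0,2] S/(N/PP)   <
    [0,1] "with" : N
    [1,2] "found" : (S/(N/PP))\N
  [2,7] N/PP   <
    [2,6] S/NP   >
      [2,3] "song" : (S/NP)/N
      [3,6] N   >
        [3,5] N/S   <
          [3,4] "sent" : NP
          [4,5] "gave" : (N/S)\NP
        [5,6] "chased" : S
    [6,7] "no" : (N/PP)\(S/NP)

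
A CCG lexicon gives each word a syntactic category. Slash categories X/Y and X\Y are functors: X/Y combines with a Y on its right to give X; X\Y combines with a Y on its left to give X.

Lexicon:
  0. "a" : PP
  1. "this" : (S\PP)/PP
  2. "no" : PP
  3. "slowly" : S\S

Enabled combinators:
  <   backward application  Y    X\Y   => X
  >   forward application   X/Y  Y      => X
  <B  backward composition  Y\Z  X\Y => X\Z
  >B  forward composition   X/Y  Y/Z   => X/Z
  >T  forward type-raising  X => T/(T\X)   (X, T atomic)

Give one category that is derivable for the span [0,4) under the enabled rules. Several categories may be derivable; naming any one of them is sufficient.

S

[0,4] S   >
  [0,1] S/(S\PP)   >T
    [0,1] "a" : PP
  [1,4] S\PP   <B
    [1,3] S\PP   >
      [1,2] "this" : (S\PP)/PP
      [2,3] "no" : PP
    [3,4] "slowly" : S\S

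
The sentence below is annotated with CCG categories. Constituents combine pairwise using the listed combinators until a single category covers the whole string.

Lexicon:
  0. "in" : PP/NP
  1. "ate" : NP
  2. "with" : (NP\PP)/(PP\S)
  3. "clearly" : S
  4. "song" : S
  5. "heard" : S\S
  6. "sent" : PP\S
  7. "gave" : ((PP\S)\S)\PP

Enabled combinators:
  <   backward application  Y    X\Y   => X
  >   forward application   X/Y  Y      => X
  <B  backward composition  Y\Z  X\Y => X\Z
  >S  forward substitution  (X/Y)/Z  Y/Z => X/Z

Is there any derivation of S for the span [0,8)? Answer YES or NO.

PP/NP NP (NP\PP)/(PP\S) S S S\S PP\S ((PP\S)\S)\PP
CKY chart[0,8] = {NP}; S ∉ chart

NO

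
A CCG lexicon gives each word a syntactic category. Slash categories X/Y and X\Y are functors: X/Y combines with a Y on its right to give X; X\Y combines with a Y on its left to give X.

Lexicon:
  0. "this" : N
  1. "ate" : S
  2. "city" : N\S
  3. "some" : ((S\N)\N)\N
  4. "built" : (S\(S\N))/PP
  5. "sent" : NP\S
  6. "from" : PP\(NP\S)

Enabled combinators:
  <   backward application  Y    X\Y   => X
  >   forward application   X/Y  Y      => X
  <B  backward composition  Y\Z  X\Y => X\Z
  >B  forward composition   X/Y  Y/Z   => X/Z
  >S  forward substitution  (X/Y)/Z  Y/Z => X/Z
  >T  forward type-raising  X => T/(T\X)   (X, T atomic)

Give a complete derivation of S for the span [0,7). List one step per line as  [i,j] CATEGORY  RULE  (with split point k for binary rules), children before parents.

[0,1] N  lex  "this"
[1,2] S  lex  "ate"
[1,2] N/(N\S)  >T
[2,3] N\S  lex  "city"
[1,3] N  >  k=2
[3,4] ((S\N)\N)\N  lex  "some"
[1,4] (S\N)\N  <  k=3
[0,4] S\N  <  k=1
[4,5] (S\(S\N))/PP  lex  "built"
[5,6] NP\S  lex  "sent"
[6,7] PP\(NP\S)  lex  "from"
[5,7] PP  <  k=6
[4,7] S\(S\N)  >  k=5
[0,7] S  <  k=4

[0,7] S   <
  [0,4] S\N   <
    [0,1] "this" : N
    [1,4] (S\N)\N   <
      [1,3] N   >
        [1,2] N/(N\S)   >T
          [1,2] "ate" : S
        [2,3] "city" : N\S
      [3,4] "some" : ((S\N)\N)\N
  [4,7] S\(S\N)   >
    [4,5] "built" : (S\(S\N))/PP
    [5,7] PP   <
      [5,6] "sent" : NP\S
      [6,7] "from" : PP\(NP\S)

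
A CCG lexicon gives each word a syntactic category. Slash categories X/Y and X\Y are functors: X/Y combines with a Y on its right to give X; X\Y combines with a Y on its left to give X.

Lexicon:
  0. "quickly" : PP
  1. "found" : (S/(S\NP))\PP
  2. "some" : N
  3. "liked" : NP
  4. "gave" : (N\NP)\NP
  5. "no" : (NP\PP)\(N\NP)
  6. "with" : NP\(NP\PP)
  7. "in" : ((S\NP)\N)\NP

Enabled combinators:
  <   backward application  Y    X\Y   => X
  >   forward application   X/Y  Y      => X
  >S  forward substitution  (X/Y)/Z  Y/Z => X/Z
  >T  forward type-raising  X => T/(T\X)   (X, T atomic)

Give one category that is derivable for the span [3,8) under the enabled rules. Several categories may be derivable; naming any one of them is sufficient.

(S\NP)\N

[0,8] S   >
  [0,2] S/(S\NP)   <
    [0,1] "quickly" : PP
    [1,2] "found" : (S/(S\NP))\PP
  [2,8] S\NP   <
    [2,3] "some" : N
    [3,8] (S\NP)\N   <
      [3,7] NP   <
        [3,6] NP\PP   <
          [3,5] N\NP   <
            [3,4] "liked" : NP
            [4,5] "gave" : (N\NP)\NP
          [5,6] "no" : (NP\PP)\(N\NP)
        [6,7] "with" : NP\(NP\PP)
      [7,8] "in" : ((S\NP)\N)\NP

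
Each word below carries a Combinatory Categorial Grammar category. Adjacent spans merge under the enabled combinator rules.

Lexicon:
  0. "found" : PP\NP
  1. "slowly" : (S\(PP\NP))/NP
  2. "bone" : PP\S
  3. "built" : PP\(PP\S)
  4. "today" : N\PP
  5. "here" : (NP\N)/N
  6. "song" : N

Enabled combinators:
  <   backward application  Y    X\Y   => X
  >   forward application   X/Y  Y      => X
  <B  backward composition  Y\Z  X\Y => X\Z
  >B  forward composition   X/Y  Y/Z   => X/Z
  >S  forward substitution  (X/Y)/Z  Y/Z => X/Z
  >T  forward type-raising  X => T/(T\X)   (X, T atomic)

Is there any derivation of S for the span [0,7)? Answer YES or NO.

YES

[0,7] S   <
  [0,1] "found" : PP\NP
  [1,7] S\(PP\NP)   >
    [1,2] "slowly" : (S\(PP\NP))/NP
    [2,7] NP   <
      [2,5] N   <
        [2,4] PP   <
          [2,3] "bone" : PP\S
          [3,4] "built" : PP\(PP\S)
        [4,5] "today" : N\PP
      [5,7] NP\N   >
        [5,6] "here" : (NP\N)/N
        [6,7] "song" : N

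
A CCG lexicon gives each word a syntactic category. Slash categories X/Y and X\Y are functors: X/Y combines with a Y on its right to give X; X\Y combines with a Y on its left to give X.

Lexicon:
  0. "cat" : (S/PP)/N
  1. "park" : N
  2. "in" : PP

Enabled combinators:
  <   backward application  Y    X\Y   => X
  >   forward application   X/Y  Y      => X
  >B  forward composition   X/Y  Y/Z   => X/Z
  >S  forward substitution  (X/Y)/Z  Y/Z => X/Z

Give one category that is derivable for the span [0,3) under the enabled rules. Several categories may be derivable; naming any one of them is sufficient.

[0,3] S   >
  [0,2] S/PP   >
    [0,1] "cat" : (S/PP)/N
    [1,2] "park" : N
  [2,3] "in" : PP

S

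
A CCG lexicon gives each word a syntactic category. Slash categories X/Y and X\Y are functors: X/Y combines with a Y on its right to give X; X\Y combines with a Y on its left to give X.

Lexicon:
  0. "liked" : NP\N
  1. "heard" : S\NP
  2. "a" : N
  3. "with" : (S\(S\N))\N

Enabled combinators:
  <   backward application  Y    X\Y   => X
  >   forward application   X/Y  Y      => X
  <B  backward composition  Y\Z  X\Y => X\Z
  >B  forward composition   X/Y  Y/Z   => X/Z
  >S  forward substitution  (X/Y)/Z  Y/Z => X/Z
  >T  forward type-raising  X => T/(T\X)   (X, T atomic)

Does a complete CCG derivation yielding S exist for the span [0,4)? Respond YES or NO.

YES

[0,4] S   <
  [0,2] S\N   <B
    [0,1] "liked" : NP\N
    [1,2] "heard" : S\NP
  [2,4] S\(S\N)   <
    [2,3] "a" : N
    [3,4] "with" : (S\(S\N))\N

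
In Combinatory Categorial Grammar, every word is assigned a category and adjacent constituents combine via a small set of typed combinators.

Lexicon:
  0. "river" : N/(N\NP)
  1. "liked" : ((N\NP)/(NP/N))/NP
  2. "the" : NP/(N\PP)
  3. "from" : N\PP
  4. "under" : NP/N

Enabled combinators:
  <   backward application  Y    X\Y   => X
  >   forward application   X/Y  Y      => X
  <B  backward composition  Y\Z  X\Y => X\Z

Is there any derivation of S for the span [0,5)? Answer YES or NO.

NO

N/(N\NP) ((N\NP)/(NP/N))/NP NP/(N\PP) N\PP NP/N
CKY chart[0,5] = {N}; S ∉ chart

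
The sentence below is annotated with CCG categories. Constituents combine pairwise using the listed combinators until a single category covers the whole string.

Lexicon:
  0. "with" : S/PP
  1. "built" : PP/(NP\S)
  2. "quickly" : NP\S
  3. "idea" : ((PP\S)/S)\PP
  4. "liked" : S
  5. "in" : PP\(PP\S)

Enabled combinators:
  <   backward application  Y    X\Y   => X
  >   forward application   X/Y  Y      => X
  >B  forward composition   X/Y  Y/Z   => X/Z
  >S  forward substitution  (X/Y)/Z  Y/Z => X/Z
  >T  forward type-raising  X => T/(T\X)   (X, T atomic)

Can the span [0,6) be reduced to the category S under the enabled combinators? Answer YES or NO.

YES

[0,6] S   >
  [0,1] "with" : S/PP
  [1,6] PP   <
    [1,5] PP\S   >
      [1,4] (PP\S)/S   <
        [1,3] PP   >
          [1,2] "built" : PP/(NP\S)
          [2,3] "quickly" : NP\S
        [3,4] "idea" : ((PP\S)/S)\PP
      [4,5] "liked" : S
    [5,6] "in" : PP\(PP\S)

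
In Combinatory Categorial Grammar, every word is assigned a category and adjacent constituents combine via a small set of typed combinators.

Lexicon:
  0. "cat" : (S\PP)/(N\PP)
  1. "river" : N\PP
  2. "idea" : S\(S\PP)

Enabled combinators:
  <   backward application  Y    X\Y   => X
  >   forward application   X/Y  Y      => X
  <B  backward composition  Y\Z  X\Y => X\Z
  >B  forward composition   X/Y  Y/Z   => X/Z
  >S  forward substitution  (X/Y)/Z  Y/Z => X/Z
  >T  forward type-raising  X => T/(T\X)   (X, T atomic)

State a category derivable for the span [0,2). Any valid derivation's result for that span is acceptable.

[0,3] S   <
  [0,2] S\PP   >
    [0,1] "cat" : (S\PP)/(N\PP)
    [1,2] "river" : N\PP
  [2,3] "idea" : S\(S\PP)

S\PP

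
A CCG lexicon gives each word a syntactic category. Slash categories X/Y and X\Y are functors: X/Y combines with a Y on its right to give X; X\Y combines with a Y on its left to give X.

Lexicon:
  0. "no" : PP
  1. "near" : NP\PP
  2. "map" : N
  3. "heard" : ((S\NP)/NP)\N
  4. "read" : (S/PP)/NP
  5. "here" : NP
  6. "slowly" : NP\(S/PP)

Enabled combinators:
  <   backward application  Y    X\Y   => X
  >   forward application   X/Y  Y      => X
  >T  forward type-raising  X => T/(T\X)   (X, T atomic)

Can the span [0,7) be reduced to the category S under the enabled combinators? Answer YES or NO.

YES

[0,7] S   <
  [0,2] NP   <
    [0,1] "no" : PP
    [1,2] "near" : NP\PP
  [2,7] S\NP   >
    [2,4] (S\NP)/NP   <
      [2,3] "map" : N
      [3,4] "heard" : ((S\NP)/NP)\N
    [4,7] NP   <
      [4,6] S/PP   >
        [4,5] "read" : (S/PP)/NP
        [5,6] "here" : NP
      [6,7] "slowly" : NP\(S/PP)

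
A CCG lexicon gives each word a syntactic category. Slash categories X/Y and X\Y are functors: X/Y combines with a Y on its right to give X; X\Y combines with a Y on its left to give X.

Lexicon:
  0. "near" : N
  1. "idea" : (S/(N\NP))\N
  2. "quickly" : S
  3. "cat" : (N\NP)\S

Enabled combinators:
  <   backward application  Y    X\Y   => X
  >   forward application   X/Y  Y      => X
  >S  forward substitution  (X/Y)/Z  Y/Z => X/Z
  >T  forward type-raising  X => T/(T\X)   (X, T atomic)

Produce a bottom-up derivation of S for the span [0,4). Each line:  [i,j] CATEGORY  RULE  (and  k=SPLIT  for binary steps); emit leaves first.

[0,1] N  lex  "near"
[1,2] (S/(N\NP))\N  lex  "idea"
[0,2] S/(N\NP)  <  k=1
[2,3] S  lex  "quickly"
[3,4] (N\NP)\S  lex  "cat"
[2,4] N\NP  <  k=3
[0,4] S  >  k=2

[0,4] S   >
  [0,2] S/(N\NP)   <
    [0,1] "near" : N
    [1,2] "idea" : (S/(N\NP))\N
  [2,4] N\NP   <
    [2,3] "quickly" : S
    [3,4] "cat" : (N\NP)\S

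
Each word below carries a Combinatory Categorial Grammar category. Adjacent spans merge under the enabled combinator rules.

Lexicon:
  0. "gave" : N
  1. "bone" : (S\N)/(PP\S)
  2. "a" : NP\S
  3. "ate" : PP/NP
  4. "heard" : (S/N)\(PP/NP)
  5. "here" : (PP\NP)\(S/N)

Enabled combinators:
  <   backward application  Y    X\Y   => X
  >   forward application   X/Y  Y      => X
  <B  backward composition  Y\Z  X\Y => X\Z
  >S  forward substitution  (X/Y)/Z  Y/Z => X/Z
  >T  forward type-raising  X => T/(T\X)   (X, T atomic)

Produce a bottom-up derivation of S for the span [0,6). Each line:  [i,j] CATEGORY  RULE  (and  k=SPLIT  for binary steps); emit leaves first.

[0,6] S   <
  [0,1] "gave" : N
  [1,6] S\N   >
    [1,2] "bone" : (S\N)/(PP\S)
    [2,6] PP\S   <B
      [2,3] "a" : NP\S
      [3,6] PP\NP   <
        [3,5] S/N   <
          [3,4] "ate" : PP/NP
          [4,5] "heard" : (S/N)\(PP/NP)
        [5,6] "here" : (PP\NP)\(S/N)

[0,1] N  lex  "gave"
[1,2] (S\N)/(PP\S)  lex  "bone"
[2,3] NP\S  lex  "a"
[3,4] PP/NP  lex  "ate"
[4,5] (S/N)\(PP/NP)  lex  "heard"
[3,5] S/N  <  k=4
[5,6] (PP\NP)\(S/N)  lex  "here"
[3,6] PP\NP  <  k=5
[2,6] PP\S  <B  k=3
[1,6] S\N  >  k=2
[0,6] S  <  k=1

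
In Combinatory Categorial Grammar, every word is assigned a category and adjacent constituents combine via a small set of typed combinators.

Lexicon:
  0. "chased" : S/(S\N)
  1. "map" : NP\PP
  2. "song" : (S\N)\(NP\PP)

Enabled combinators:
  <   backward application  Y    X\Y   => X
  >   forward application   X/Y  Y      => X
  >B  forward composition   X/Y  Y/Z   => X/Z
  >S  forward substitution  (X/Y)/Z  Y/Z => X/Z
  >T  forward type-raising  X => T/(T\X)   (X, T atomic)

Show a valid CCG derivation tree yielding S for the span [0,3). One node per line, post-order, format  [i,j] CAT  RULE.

[0,1] S/(S\N)  lex  "chased"
[1,2] NP\PP  lex  "map"
[2,3] (S\N)\(NP\PP)  lex  "song"
[1,3] S\N  <  k=2
[0,3] S  >  k=1

[0,3] S   >
  [0,1] "chased" : S/(S\N)
  [1,3] S\N   <
    [1,2] "map" : NP\PP
    [2,3] "song" : (S\N)\(NP\PP)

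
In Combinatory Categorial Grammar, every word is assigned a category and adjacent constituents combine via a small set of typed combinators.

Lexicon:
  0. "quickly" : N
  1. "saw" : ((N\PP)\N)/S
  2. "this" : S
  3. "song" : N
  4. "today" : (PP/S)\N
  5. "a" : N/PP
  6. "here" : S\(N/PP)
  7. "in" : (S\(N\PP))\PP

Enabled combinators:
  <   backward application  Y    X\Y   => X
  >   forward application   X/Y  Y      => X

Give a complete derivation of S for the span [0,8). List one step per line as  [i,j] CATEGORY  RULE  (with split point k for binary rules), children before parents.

[0,8] S   <
  [0,3] N\PP   <
    [0,1] "quickly" : N
    [1,3] (N\PP)\N   >
      [1,2] "saw" : ((N\PP)\N)/S
      [2,3] "this" : S
  [3,8] S\(N\PP)   <
    [3,7] PP   >
      [3,5] PP/S   <
        [3,4] "song" : N
        [4,5] "today" : (PP/S)\N
      [5,7] S   <
        [5,6] "a" : N/PP
        [6,7] "here" : S\(N/PP)
    [7,8] "in" : (S\(N\PP))\PP

[0,1] N  lex  "quickly"
[1,2] ((N\PP)\N)/S  lex  "saw"
[2,3] S  lex  "this"
[1,3] (N\PP)\N  >  k=2
[0,3] N\PP  <  k=1
[3,4] N  lex  "song"
[4,5] (PP/S)\N  lex  "today"
[3,5] PP/S  <  k=4
[5,6] N/PP  lex  "a"
[6,7] S\(N/PP)  lex  "here"
[5,7] S  <  k=6
[3,7] PP  >  k=5
[7,8] (S\(N\PP))\PP  lex  "in"
[3,8] S\(N\PP)  <  k=7
[0,8] S  <  k=3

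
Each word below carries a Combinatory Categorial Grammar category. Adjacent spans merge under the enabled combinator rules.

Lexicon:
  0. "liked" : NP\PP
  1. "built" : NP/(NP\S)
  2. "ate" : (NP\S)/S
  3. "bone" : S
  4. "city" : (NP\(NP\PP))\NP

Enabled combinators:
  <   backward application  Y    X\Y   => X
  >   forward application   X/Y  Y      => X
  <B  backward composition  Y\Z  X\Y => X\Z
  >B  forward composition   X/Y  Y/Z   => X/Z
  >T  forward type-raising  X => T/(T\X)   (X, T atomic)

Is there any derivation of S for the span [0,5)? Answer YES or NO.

NO

NP\PP NP/(NP\S) (NP\S)/S S (NP\(NP\PP))\NP
CKY chart[0,5] = {N/(N\NP), NP, NP/(NP\NP), PP/(PP\NP), S/(S\NP)}; S ∉ chart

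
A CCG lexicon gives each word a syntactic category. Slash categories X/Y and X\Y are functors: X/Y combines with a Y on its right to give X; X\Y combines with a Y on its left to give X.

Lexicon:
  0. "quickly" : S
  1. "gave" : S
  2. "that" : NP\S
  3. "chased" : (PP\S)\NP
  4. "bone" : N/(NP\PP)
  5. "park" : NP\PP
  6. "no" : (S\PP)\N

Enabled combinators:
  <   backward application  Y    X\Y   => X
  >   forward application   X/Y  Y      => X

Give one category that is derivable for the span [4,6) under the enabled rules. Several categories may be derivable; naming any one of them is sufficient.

N

[0,7] S   <
  [0,4] PP   <
    [0,1] "quickly" : S
    [1,4] PP\S   <
      [1,3] NP   <
        [1,2] "gave" : S
        [2,3] "that" : NP\S
      [3,4] "chased" : (PP\S)\NP
  [4,7] S\PP   <
    [4,6] N   >
      [4,5] "bone" : N/(NP\PP)
      [5,6] "park" : NP\PP
    [6,7] "no" : (S\PP)\N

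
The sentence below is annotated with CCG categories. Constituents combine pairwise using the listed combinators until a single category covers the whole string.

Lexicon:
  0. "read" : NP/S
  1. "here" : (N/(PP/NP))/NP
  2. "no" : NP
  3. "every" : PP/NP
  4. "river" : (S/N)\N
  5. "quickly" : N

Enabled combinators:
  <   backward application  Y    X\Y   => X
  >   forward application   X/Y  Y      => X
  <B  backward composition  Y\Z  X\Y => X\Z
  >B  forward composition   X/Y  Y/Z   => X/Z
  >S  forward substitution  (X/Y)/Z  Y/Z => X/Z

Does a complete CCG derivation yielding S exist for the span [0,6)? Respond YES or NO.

NP/S (N/(PP/NP))/NP NP PP/NP (S/N)\N N
CKY chart[0,6] = {NP}; S ∉ chart

NO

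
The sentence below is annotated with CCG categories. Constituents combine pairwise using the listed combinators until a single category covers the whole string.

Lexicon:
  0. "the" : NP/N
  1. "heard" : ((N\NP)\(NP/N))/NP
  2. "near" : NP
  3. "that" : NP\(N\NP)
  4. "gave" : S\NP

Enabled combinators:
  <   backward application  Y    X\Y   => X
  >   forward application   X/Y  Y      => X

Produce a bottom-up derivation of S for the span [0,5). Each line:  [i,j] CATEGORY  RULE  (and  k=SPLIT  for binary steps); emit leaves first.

[0,5] S   <
  [0,4] NP   <
    [0,3] N\NP   <
      [0,1] "the" : NP/N
      [1,3] (N\NP)\(NP/N)   >
        [1,2] "heard" : ((N\NP)\(NP/N))/NP
        [2,3] "near" : NP
    [3,4] "that" : NP\(N\NP)
  [4,5] "gave" : S\NP

[0,1] NP/N  lex  "the"
[1,2] ((N\NP)\(NP/N))/NP  lex  "heard"
[2,3] NP  lex  "near"
[1,3] (N\NP)\(NP/N)  >  k=2
[0,3] N\NP  <  k=1
[3,4] NP\(N\NP)  lex  "that"
[0,4] NP  <  k=3
[4,5] S\NP  lex  "gave"
[0,5] S  <  k=4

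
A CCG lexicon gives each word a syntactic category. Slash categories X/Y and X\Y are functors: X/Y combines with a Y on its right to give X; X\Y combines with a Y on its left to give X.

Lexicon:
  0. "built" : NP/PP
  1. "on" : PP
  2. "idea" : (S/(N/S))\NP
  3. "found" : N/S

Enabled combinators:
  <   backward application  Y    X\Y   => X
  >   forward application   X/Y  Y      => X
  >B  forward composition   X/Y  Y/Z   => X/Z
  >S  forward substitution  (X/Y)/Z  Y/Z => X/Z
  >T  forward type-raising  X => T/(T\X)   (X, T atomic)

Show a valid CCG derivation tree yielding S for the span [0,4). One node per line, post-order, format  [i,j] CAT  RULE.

[0,1] NP/PP  lex  "built"
[1,2] PP  lex  "on"
[0,2] NP  >  k=1
[2,3] (S/(N/S))\NP  lex  "idea"
[0,3] S/(N/S)  <  k=2
[3,4] N/S  lex  "found"
[0,4] S  >  k=3

[0,4] S   >
  [0,3] S/(N/S)   <
    [0,2] NP   >
      [0,1] "built" : NP/PP
      [1,2] "on" : PP
    [2,3] "idea" : (S/(N/S))\NP
  [3,4] "found" : N/S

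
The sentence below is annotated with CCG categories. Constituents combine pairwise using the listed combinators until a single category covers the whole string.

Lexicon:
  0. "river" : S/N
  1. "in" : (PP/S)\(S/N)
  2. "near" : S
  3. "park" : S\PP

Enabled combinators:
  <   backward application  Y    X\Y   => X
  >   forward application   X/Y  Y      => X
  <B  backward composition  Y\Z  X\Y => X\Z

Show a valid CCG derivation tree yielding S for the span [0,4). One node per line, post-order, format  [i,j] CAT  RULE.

[0,4] S   <
  [0,3] PP   >
    [0,2] PP/S   <
      [0,1] "river" : S/N
      [1,2] "in" : (PP/S)\(S/N)
    [2,3] "near" : S
  [3,4] "park" : S\PP

[0,1] S/N  lex  "river"
[1,2] (PP/S)\(S/N)  lex  "in"
[0,2] PP/S  <  k=1
[2,3] S  lex  "near"
[0,3] PP  >  k=2
[3,4] S\PP  lex  "park"
[0,4] S  <  k=3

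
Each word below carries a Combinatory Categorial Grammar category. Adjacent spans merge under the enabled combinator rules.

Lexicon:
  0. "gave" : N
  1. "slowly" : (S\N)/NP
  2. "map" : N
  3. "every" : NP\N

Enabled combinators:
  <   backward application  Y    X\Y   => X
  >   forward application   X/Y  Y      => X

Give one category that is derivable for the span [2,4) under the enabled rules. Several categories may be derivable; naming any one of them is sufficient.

[0,4] S   <
  [0,1] "gave" : N
  [1,4] S\N   >
    [1,2] "slowly" : (S\N)/NP
    [2,4] NP   <
      [2,3] "map" : N
      [3,4] "every" : NP\N

NP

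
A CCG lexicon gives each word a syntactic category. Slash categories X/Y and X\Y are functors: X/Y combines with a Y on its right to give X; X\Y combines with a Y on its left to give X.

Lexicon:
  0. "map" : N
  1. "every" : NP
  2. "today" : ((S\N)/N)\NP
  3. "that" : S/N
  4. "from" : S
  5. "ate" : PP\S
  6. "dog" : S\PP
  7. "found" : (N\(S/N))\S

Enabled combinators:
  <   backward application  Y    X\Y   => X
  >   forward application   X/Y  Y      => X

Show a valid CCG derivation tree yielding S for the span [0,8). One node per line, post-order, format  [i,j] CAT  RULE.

[0,1] N  lex  "map"
[1,2] NP  lex  "every"
[2,3] ((S\N)/N)\NP  lex  "today"
[1,3] (S\N)/N  <  k=2
[3,4] S/N  lex  "that"
[4,5] S  lex  "from"
[5,6] PP\S  lex  "ate"
[4,6] PP  <  k=5
[6,7] S\PP  lex  "dog"
[4,7] S  <  k=6
[7,8] (N\(S/N))\S  lex  "found"
[4,8] N\(S/N)  <  k=7
[3,8] N  <  k=4
[1,8] S\N  >  k=3
[0,8] S  <  k=1

[0,8] S   <
  [0,1] "map" : N
  [1,8] S\N   >
    [1,3] (S\N)/N   <
      [1,2] "every" : NP
      [2,3] "today" : ((S\N)/N)\NP
    [3,8] N   <
      [3,4] "that" : S/N
      [4,8] N\(S/N)   <
        [4,7] S   <
          [4,6] PP   <
            [4,5] "from" : S
            [5,6] "ate" : PP\S
          [6,7] "dog" : S\PP
        [7,8] "found" : (N\(S/N))\S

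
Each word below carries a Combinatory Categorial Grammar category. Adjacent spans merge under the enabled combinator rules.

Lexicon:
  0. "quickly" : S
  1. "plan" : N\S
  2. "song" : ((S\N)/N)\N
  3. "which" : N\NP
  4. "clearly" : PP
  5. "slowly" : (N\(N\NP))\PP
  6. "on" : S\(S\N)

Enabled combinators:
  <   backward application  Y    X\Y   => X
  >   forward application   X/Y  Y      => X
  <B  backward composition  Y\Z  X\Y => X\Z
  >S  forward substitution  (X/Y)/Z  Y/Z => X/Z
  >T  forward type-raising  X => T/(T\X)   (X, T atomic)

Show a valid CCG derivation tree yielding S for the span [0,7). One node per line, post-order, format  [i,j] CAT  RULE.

[0,7] S   <
  [0,6] S\N   >
    [0,3] (S\N)/N   <
      [0,2] N   <
        [0,1] "quickly" : S
        [1,2] "plan" : N\S
      [2,3] "song" : ((S\N)/N)\N
    [3,6] N   <
      [3,4] "which" : N\NP
      [4,6] N\(N\NP)   <
        [4,5] "clearly" : PP
        [5,6] "slowly" : (N\(N\NP))\PP
  [6,7] "on" : S\(S\N)

[0,1] S  lex  "quickly"
[1,2] N\S  lex  "plan"
[0,2] N  <  k=1
[2,3] ((S\N)/N)\N  lex  "song"
[0,3] (S\N)/N  <  k=2
[3,4] N\NP  lex  "which"
[4,5] PP  lex  "clearly"
[5,6] (N\(N\NP))\PP  lex  "slowly"
[4,6] N\(N\NP)  <  k=5
[3,6] N  <  k=4
[0,6] S\N  >  k=3
[6,7] S\(S\N)  lex  "on"
[0,7] S  <  k=6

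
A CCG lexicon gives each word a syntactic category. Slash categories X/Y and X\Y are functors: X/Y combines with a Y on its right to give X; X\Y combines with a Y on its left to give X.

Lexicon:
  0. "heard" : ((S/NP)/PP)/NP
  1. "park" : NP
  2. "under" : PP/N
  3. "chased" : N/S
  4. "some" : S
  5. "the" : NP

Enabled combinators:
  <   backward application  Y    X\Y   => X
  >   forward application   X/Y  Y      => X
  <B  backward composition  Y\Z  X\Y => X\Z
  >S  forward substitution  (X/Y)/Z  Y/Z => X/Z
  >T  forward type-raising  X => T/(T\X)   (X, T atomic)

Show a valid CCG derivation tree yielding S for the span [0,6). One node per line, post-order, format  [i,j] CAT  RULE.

[0,6] S   >
  [0,5] S/NP   >
    [0,2] (S/NP)/PP   >
      [0,1] "heard" : ((S/NP)/PP)/NP
      [1,2] "park" : NP
    [2,5] PP   >
      [2,3] "under" : PP/N
      [3,5] N   >
        [3,4] "chased" : N/S
        [4,5] "some" : S
  [5,6] "the" : NP

[0,1] ((S/NP)/PP)/NP  lex  "heard"
[1,2] NP  lex  "park"
[0,2] (S/NP)/PP  >  k=1
[2,3] PP/N  lex  "under"
[3,4] N/S  lex  "chased"
[4,5] S  lex  "some"
[3,5] N  >  k=4
[2,5] PP  >  k=3
[0,5] S/NP  >  k=2
[5,6] NP  lex  "the"
[0,6] S  >  k=5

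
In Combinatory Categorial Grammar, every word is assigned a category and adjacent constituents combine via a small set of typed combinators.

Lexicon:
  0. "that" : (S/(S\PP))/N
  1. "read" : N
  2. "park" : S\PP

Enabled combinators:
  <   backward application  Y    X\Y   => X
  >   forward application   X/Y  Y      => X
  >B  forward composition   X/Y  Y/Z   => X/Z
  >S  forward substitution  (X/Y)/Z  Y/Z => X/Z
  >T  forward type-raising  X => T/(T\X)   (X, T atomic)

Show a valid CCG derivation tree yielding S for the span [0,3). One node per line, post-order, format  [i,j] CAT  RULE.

[0,1] (S/(S\PP))/N  lex  "that"
[1,2] N  lex  "read"
[0,2] S/(S\PP)  >  k=1
[2,3] S\PP  lex  "park"
[0,3] S  >  k=2

[0,3] S   >
  [0,2] S/(S\PP)   >
    [0,1] "that" : (S/(S\PP))/N
    [1,2] "read" : N
  [2,3] "park" : S\PP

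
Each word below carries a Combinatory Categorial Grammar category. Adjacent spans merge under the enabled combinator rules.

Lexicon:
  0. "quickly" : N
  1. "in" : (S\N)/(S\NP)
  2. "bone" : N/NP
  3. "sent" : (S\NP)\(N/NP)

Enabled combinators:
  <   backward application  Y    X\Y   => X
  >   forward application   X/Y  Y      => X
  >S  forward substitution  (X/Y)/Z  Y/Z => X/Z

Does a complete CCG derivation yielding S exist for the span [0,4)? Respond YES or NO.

YES

[0,4] S   <
  [0,1] "quickly" : N
  [1,4] S\N   >
    [1,2] "in" : (S\N)/(S\NP)
    [2,4] S\NP   <
      [2,3] "bone" : N/NP
      [3,4] "sent" : (S\NP)\(N/NP)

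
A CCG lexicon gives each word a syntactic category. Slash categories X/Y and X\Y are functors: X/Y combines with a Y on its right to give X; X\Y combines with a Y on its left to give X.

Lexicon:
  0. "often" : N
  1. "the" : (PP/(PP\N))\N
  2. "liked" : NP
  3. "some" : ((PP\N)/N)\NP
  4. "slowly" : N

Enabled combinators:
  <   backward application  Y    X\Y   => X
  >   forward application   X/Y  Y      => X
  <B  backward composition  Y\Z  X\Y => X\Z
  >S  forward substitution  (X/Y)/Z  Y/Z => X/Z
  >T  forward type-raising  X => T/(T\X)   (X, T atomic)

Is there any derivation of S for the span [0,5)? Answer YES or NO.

NO

N (PP/(PP\N))\N NP ((PP\N)/N)\NP N
CKY chart[0,5] = {N/(N\PP), NP/(NP\PP), PP, PP/(PP\PP), S/(S\PP)}; S ∉ chart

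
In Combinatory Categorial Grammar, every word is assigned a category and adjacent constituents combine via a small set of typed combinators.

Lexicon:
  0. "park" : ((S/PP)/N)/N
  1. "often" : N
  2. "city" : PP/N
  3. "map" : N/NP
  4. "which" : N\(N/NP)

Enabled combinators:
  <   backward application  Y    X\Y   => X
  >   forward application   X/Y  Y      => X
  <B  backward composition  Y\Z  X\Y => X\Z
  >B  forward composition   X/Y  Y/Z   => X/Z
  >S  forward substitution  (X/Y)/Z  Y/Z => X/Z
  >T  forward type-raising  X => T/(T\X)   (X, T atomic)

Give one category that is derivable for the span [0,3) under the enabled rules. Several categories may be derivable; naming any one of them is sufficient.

[0,5] S   >
  [0,3] S/N   >S
    [0,2] (S/PP)/N   >
      [0,1] "park" : ((S/PP)/N)/N
      [1,2] "often" : N
    [2,3] "city" : PP/N
  [3,5] N   <
    [3,4] "map" : N/NP
    [4,5] "which" : N\(N/NP)

S/N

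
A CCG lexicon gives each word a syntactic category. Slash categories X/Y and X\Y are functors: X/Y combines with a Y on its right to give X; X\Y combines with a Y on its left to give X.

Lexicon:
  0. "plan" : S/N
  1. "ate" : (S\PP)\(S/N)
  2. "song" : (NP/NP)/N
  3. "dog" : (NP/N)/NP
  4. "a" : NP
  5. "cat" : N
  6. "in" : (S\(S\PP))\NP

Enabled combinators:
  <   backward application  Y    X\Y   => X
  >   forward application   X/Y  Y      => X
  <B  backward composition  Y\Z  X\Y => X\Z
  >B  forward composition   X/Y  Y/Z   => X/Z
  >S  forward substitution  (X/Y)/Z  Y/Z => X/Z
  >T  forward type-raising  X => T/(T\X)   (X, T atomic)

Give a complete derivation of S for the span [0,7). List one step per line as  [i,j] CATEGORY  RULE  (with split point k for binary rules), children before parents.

[0,1] S/N  lex  "plan"
[1,2] (S\PP)\(S/N)  lex  "ate"
[0,2] S\PP  <  k=1
[2,3] (NP/NP)/N  lex  "song"
[3,4] (NP/N)/NP  lex  "dog"
[4,5] NP  lex  "a"
[3,5] NP/N  >  k=4
[2,5] NP/N  >S  k=3
[5,6] N  lex  "cat"
[2,6] NP  >  k=5
[6,7] (S\(S\PP))\NP  lex  "in"
[2,7] S\(S\PP)  <  k=6
[0,7] S  <  k=2

[0,7] S   <
  [0,2] S\PP   <
    [0,1] "plan" : S/N
    [1,2] "ate" : (S\PP)\(S/N)
  [2,7] S\(S\PP)   <
    [2,6] NP   >
      [2,5] NP/N   >S
        [2,3] "song" : (NP/NP)/N
        [3,5] NP/N   >
          [3,4] "dog" : (NP/N)/NP
          [4,5] "a" : NP
      [5,6] "cat" : N
    [6,7] "in" : (S\(S\PP))\NP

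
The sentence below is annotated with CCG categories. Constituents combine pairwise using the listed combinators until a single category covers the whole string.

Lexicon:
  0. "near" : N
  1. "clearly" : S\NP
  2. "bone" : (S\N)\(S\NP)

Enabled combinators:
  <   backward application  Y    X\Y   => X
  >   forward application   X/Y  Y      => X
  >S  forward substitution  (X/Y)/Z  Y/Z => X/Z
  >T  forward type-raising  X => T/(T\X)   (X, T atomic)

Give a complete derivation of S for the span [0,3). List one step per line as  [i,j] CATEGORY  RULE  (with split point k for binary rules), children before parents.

[0,1] N  lex  "near"
[1,2] S\NP  lex  "clearly"
[2,3] (S\N)\(S\NP)  lex  "bone"
[1,3] S\N  <  k=2
[0,3] S  <  k=1

[0,3] S   <
  [0,1] "near" : N
  [1,3] S\N   <
    [1,2] "clearly" : S\NP
    [2,3] "bone" : (S\N)\(S\NP)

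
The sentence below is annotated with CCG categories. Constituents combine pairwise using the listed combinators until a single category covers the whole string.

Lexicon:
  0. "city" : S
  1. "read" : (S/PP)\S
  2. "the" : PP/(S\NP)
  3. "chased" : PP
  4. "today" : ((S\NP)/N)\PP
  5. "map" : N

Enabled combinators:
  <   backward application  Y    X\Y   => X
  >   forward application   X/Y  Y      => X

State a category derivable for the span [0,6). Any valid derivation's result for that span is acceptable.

[0,6] S   >
  [0,2] S/PP   <
    [0,1] "city" : S
    [1,2] "read" : (S/PP)\S
  [2,6] PP   >
    [2,3] "the" : PP/(S\NP)
    [3,6] S\NP   >
      [3,5] (S\NP)/N   <
        [3,4] "chased" : PP
        [4,5] "today" : ((S\NP)/N)\PP
      [5,6] "map" : N

S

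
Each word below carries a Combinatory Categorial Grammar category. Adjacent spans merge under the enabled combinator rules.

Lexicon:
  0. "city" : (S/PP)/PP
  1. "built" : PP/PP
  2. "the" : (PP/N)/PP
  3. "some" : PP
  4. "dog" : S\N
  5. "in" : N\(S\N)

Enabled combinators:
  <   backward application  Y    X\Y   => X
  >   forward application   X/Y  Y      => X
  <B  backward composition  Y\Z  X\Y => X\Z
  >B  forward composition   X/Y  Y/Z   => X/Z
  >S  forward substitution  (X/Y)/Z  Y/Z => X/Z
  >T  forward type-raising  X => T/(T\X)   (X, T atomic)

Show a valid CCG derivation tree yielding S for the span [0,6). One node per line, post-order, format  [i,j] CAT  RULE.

[0,1] (S/PP)/PP  lex  "city"
[1,2] PP/PP  lex  "built"
[0,2] S/PP  >S  k=1
[2,3] (PP/N)/PP  lex  "the"
[3,4] PP  lex  "some"
[2,4] PP/N  >  k=3
[4,5] S\N  lex  "dog"
[5,6] N\(S\N)  lex  "in"
[4,6] N  <  k=5
[2,6] PP  >  k=4
[0,6] S  >  k=2

[0,6] S   >
  [0,2] S/PP   >S
    [0,1] "city" : (S/PP)/PP
    [1,2] "built" : PP/PP
  [2,6] PP   >
    [2,4] PP/N   >
      [2,3] "the" : (PP/N)/PP
      [3,4] "some" : PP
    [4,6] N   <
      [4,5] "dog" : S\N
      [5,6] "in" : N\(S\N)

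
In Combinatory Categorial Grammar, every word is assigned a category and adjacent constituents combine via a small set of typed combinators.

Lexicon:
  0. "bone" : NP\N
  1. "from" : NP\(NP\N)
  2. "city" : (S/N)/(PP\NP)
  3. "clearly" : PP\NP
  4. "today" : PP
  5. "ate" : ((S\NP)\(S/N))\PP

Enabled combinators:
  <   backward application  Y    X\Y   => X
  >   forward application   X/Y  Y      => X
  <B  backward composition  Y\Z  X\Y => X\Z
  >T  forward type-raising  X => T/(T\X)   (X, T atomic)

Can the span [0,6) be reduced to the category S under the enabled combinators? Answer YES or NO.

[0,6] S   <
  [0,2] NP   <
    [0,1] "bone" : NP\N
    [1,2] "from" : NP\(NP\N)
  [2,6] S\NP   <
    [2,4] S/N   >
      [2,3] "city" : (S/N)/(PP\NP)
      [3,4] "clearly" : PP\NP
    [4,6] (S\NP)\(S/N)   <
      [4,5] "today" : PP
      [5,6] "ate" : ((S\NP)\(S/N))\PP

YES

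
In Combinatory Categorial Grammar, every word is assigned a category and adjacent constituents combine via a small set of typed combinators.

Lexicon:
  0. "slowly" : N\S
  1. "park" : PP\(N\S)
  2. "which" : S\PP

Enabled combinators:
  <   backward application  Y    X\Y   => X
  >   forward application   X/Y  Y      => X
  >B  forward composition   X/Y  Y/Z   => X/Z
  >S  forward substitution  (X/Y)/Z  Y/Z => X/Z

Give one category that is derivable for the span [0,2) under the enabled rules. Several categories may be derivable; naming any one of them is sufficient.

[0,3] S   <
  [0,2] PP   <
    [0,1] "slowly" : N\S
    [1,2] "park" : PP\(N\S)
  [2,3] "which" : S\PP

PP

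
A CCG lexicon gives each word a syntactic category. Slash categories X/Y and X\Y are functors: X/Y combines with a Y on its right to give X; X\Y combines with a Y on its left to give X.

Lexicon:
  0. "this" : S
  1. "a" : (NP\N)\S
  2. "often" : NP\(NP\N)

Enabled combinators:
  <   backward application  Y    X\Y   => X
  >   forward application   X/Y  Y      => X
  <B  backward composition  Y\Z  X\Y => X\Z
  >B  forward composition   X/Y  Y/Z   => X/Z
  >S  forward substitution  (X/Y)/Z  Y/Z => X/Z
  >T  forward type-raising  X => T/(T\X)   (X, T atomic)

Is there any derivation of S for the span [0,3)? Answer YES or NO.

NO

S (NP\N)\S NP\(NP\N)
CKY chart[0,3] = {N/(N\NP), NP, NP/(NP\NP), PP/(PP\NP), S/(S\NP)}; S ∉ chart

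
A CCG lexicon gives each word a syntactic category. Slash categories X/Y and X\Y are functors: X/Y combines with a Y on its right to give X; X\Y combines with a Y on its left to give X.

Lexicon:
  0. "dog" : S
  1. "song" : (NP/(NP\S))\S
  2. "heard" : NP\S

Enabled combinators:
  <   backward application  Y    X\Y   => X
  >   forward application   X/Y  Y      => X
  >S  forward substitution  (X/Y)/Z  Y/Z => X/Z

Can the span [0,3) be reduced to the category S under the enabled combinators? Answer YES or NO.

NO

S (NP/(NP\S))\S NP\S
CKY chart[0,3] = {NP}; S ∉ chart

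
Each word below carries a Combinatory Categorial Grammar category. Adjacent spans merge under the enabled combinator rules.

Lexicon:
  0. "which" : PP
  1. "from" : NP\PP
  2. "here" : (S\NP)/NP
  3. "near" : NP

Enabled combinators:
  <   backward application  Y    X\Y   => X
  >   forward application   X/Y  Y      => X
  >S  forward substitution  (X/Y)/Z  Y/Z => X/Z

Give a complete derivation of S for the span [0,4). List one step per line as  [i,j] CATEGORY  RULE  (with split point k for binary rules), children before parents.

[0,4] S   <
  [0,2] NP   <
    [0,1] "which" : PP
    [1,2] "from" : NP\PP
  [2,4] S\NP   >
    [2,3] "here" : (S\NP)/NP
    [3,4] "near" : NP

[0,1] PP  lex  "which"
[1,2] NP\PP  lex  "from"
[0,2] NP  <  k=1
[2,3] (S\NP)/NP  lex  "here"
[3,4] NP  lex  "near"
[2,4] S\NP  >  k=3
[0,4] S  <  k=2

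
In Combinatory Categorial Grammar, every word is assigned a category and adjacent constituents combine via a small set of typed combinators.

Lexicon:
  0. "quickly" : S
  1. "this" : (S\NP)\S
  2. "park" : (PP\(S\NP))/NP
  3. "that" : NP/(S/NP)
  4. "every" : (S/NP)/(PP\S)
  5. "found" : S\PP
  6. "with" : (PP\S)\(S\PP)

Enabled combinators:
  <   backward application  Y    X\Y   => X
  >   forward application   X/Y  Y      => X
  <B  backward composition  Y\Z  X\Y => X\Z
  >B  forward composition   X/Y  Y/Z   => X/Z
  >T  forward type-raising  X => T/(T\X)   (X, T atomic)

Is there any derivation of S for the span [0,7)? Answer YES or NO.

S (S\NP)\S (PP\(S\NP))/NP NP/(S/NP) (S/NP)/(PP\S) S\PP (PP\S)\(S\PP)
CKY chart[0,7] = {N/(N\PP), NP/(NP\PP), PP, PP/(PP\PP), S/(S\PP)}; S ∉ chart

NO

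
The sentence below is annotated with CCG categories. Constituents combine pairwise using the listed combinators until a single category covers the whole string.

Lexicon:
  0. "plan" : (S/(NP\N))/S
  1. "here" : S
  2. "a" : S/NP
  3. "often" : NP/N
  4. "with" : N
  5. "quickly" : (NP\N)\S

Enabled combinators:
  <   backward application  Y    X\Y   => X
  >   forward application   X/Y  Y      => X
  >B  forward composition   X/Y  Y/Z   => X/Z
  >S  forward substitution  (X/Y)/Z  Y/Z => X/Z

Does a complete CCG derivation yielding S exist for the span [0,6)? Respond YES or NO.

YES

[0,6] S   >
  [0,2] S/(NP\N)   >
    [0,1] "plan" : (S/(NP\N))/S
    [1,2] "here" : S
  [2,6] NP\N   <
    [2,5] S   >
      [2,4] S/N   >B
        [2,3] "a" : S/NP
        [3,4] "often" : NP/N
      [4,5] "with" : N
    [5,6] "quickly" : (NP\N)\S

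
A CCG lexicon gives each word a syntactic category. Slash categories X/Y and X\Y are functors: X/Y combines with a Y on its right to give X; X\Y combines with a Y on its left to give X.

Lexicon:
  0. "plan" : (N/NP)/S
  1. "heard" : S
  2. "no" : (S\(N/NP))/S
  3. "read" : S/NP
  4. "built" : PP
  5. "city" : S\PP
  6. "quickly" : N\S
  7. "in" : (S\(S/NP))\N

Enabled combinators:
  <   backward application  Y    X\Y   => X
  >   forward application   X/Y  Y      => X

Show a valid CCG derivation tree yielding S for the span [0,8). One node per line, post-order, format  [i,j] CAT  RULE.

[0,8] S   <
  [0,2] N/NP   >
    [0,1] "plan" : (N/NP)/S
    [1,2] "heard" : S
  [2,8] S\(N/NP)   >
    [2,3] "no" : (S\(N/NP))/S
    [3,8] S   <
      [3,4] "read" : S/NP
      [4,8] S\(S/NP)   <
        [4,7] N   <
          [4,6] S   <
            [4,5] "built" : PP
            [5,6] "city" : S\PP
          [6,7] "quickly" : N\S
        [7,8] "in" : (S\(S/NP))\N

[0,1] (N/NP)/S  lex  "plan"
[1,2] S  lex  "heard"
[0,2] N/NP  >  k=1
[2,3] (S\(N/NP))/S  lex  "no"
[3,4] S/NP  lex  "read"
[4,5] PP  lex  "built"
[5,6] S\PP  lex  "city"
[4,6] S  <  k=5
[6,7] N\S  lex  "quickly"
[4,7] N  <  k=6
[7,8] (S\(S/NP))\N  lex  "in"
[4,8] S\(S/NP)  <  k=7
[3,8] S  <  k=4
[2,8] S\(N/NP)  >  k=3
[0,8] S  <  k=2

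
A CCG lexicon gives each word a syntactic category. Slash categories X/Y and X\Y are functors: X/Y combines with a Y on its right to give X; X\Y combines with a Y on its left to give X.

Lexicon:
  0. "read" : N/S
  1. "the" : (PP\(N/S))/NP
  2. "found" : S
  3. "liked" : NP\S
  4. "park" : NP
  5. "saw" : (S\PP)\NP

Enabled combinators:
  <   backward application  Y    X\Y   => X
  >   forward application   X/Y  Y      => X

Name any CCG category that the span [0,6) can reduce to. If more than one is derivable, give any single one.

[0,6] S   <
  [0,4] PP   <
    [0,1] "read" : N/S
    [1,4] PP\(N/S)   >
      [1,2] "the" : (PP\(N/S))/NP
      [2,4] NP   <
        [2,3] "found" : S
        [3,4] "liked" : NP\S
  [4,6] S\PP   <
    [4,5] "park" : NP
    [5,6] "saw" : (S\PP)\NP

S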